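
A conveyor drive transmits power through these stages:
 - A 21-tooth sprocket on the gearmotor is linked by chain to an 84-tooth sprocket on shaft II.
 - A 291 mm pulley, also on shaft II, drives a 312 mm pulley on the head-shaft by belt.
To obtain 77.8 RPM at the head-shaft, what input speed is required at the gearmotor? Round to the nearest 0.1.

333.7 RPM

Overall ratio R = 4 × 1.0722 = 4.2887.
Required input speed = output speed × R = 77.8 × 4.2887 = 333.66 RPM.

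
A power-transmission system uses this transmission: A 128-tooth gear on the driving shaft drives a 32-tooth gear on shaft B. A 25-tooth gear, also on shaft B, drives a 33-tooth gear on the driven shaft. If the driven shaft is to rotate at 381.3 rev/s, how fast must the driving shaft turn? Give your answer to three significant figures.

126 rev/s

Overall ratio R = 0.25 × 1.32 = 0.33.
Required input speed = output speed × R = 381.3 × 0.33 = 125.83 rev/s.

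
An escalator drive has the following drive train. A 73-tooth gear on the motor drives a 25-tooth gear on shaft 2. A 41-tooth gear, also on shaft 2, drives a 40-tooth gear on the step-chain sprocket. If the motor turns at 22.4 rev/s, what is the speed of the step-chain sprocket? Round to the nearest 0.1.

Gear mesh: ratio = 25/73 = 0.34247, so shaft 2 turns at 22.4 / 0.34247 = 65.408 rev/s.
Gear mesh: ratio = 40/41 = 0.97561, so the step-chain sprocket turns at 65.408 / 0.97561 = 67.043 rev/s.

67.0 rev/s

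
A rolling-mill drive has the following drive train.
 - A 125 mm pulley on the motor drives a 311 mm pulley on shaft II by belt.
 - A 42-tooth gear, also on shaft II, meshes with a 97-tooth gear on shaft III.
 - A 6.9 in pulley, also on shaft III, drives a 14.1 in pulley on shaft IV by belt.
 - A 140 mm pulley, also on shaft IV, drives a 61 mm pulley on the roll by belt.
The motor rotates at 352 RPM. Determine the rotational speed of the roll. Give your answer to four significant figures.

belt 311/125 = 2.488 → 352/2.488 = 141.48 RPM
gear mesh 97/42 = 2.3095 → 141.48/2.3095 = 61.259 RPM
belt 14.1/6.9 = 2.0435 → 61.259/2.0435 = 29.978 RPM
belt 61/140 = 0.43571 → 29.978/0.43571 = 68.802 RPM

68.80 RPM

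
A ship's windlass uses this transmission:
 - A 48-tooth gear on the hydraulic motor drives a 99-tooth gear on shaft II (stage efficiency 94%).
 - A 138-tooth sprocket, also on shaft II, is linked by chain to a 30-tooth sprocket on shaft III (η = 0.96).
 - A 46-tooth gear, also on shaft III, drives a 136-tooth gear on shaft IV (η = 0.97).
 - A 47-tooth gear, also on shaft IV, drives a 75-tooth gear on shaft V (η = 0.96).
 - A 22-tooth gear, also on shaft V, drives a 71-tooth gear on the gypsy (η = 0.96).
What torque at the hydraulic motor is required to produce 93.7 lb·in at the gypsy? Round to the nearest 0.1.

17.0 lb·in

Overall ratio R = 2.0625 × 0.21739 × 2.9565 × 1.5957 × 3.2273 = 6.8268; overall efficiency η = 0.94 × 0.96 × 0.97 × 0.96 × 0.96 = 0.8067.
Input torque = output torque / (R × η) = 93.7 / (6.8268 × 0.8067) = 17.014 lb·in.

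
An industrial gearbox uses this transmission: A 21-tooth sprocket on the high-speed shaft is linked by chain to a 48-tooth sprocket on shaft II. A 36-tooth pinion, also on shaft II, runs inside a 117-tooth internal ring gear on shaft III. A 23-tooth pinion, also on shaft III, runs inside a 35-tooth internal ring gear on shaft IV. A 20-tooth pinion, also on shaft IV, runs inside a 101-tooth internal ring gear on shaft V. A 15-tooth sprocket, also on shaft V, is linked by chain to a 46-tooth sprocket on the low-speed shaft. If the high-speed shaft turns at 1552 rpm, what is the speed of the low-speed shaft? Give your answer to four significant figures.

Chain: ratio = 48/21 = 2.2857, so shaft II turns at 1552 / 2.2857 = 679 rpm.
Internal gear: ratio = 117/36 = 3.25, so shaft III turns at 679 / 3.25 = 208.92 rpm.
Internal gear: ratio = 35/23 = 1.5217, so shaft IV turns at 208.92 / 1.5217 = 137.29 rpm.
Internal gear: ratio = 101/20 = 5.05, so shaft V turns at 137.29 / 5.05 = 27.187 rpm.
Chain: ratio = 46/15 = 3.0667, so the low-speed shaft turns at 27.187 / 3.0667 = 8.8652 rpm.

8.865 rpm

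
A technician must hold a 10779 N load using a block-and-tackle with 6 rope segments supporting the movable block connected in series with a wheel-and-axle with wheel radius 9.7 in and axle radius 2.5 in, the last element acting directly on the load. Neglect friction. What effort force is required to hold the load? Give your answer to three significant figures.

463 N

Block-and-tackle MA = number of supporting rope parts = 6.
Wheel-and-axle MA = R/r = 9.7/2.5 = 3.88.
Combined ideal MA = 6 × 3.88 = 23.28.
Effort = load / MA = 10779 / 23.28 = 463.02 N.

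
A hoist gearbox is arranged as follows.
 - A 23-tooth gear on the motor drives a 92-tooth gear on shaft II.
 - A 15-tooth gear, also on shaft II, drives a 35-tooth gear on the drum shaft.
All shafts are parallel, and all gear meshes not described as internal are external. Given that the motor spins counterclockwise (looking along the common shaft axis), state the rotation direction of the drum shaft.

counterclockwise

the motor → shaft II: external mesh, 1 reversal → CW.
shaft II → the drum shaft: external mesh, 1 reversal → CCW.
2 reversals in total — an even number — so the drum shaft turns the same way as the motor.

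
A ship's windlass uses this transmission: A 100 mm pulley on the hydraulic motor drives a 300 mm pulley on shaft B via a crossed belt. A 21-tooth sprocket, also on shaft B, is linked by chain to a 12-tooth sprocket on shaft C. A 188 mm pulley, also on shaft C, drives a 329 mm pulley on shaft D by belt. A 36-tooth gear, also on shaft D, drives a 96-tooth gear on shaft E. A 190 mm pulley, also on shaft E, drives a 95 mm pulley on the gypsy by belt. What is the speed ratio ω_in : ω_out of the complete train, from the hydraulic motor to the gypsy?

Each stage contributes driven/driver: belt 300/100 = 3, chain 12/21 = 0.57143, belt 329/188 = 1.75, gear mesh 96/36 = 2.6667, belt 95/190 = 0.5.
Overall: 3 × 0.57143 × 1.75 × 2.6667 × 0.5 = 4.

4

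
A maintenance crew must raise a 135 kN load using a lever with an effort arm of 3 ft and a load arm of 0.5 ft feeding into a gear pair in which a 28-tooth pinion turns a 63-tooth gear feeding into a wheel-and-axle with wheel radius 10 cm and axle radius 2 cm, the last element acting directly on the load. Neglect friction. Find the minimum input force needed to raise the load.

Lever MA = effort arm / load arm = 3/0.5 = 6.
Gear pair MA = 63/28 = 2.25.
Wheel-and-axle MA = R/r = 10/2 = 5.
Combined ideal MA = 6 × 2.25 × 5 = 67.5.
Effort = load / MA = 135 / 67.5 = 2 kN.

2 kN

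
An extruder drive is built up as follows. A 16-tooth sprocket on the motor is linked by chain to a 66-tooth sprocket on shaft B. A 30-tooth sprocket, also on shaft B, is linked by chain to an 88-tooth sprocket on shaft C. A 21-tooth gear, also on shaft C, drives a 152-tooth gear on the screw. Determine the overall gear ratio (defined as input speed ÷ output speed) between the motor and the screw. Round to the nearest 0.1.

87.6

Each stage contributes driven/driver: chain 66/16 = 4.125, chain 88/30 = 2.9333, gear mesh 152/21 = 7.2381.
Overall: 4.125 × 2.9333 × 7.2381 = 87.581.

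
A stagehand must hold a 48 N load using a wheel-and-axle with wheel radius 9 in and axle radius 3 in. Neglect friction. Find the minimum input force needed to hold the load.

16 N

Wheel-and-axle MA = R/r = 9/3 = 3.
Effort = load / MA = 48 / 3 = 16 N.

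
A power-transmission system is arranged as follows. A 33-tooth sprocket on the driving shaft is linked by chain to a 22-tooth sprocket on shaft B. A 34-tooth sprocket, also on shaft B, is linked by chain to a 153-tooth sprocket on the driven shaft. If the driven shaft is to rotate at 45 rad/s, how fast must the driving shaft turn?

135 rad/s

Overall ratio R = 0.66667 × 4.5 = 3.
Required input speed = output speed × R = 45 × 3 = 135 rad/s.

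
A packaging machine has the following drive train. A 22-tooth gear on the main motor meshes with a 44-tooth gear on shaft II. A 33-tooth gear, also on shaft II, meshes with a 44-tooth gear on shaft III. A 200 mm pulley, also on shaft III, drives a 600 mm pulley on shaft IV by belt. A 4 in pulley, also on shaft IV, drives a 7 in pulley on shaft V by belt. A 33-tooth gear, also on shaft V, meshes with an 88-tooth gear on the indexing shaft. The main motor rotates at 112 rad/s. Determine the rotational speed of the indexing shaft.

Gear mesh: ratio = 44/22 = 2, so shaft II turns at 112 / 2 = 56 rad/s.
Gear mesh: ratio = 44/33 = 1.3333, so shaft III turns at 56 / 1.3333 = 42 rad/s.
Belt: ratio = 600/200 = 3, so shaft IV turns at 42 / 3 = 14 rad/s.
Belt: ratio = 7/4 = 1.75, so shaft V turns at 14 / 1.75 = 8 rad/s.
Gear mesh: ratio = 88/33 = 2.6667, so the indexing shaft turns at 8 / 2.6667 = 3 rad/s.

3 rad/s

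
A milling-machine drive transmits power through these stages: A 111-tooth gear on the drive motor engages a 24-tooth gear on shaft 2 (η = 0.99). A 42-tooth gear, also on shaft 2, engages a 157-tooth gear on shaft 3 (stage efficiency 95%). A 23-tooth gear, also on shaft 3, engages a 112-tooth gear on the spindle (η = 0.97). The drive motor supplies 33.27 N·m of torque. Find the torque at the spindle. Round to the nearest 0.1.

Gear mesh: ratio = 24/111 = 0.21622; torque at shaft 2 = 33.27 × 0.21622 × 0.99 = 7.1216 N·m.
Gear mesh: ratio = 157/42 = 3.7381; torque at shaft 3 = 7.1216 × 3.7381 × 0.95 = 25.29 N·m.
Gear mesh: ratio = 112/23 = 4.8696; torque at the spindle = 25.29 × 4.8696 × 0.97 = 119.46 N·m.

119.5 N·m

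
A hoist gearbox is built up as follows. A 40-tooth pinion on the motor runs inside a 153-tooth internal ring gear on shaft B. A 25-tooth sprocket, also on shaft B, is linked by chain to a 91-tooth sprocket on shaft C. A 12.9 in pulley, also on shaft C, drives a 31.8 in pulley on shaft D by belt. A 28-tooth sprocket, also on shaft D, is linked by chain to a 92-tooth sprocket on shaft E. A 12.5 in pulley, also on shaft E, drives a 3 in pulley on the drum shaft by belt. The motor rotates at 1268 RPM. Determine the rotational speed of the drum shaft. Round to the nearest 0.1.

Internal gear: ratio = 153/40 = 3.825, so shaft B turns at 1268 / 3.825 = 331.5 RPM.
Chain: ratio = 91/25 = 3.64, so shaft C turns at 331.5 / 3.64 = 91.072 RPM.
Belt: ratio = 31.8/12.9 = 2.4651, so shaft D turns at 91.072 / 2.4651 = 36.944 RPM.
Chain: ratio = 92/28 = 3.2857, so shaft E turns at 36.944 / 3.2857 = 11.244 RPM.
Belt: ratio = 3/12.5 = 0.24, so the drum shaft turns at 11.244 / 0.24 = 46.85 RPM.

46.8 RPM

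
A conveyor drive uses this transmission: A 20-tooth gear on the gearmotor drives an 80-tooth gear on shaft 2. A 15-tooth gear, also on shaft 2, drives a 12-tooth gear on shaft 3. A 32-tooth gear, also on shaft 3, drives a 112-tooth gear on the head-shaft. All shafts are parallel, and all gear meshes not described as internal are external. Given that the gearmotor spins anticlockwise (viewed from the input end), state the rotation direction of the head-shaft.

the gearmotor → shaft 2: external mesh, 1 reversal → CW.
shaft 2 → shaft 3: external mesh, 1 reversal → CCW.
shaft 3 → the head-shaft: external mesh, 1 reversal → CW.
3 reversals in total — an odd number — so the head-shaft turns opposite to the gearmotor.

clockwise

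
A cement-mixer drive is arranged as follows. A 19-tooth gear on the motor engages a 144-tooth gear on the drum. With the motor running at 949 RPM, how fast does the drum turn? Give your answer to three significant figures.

125 RPM

Gear mesh: ratio = 144/19 = 7.5789, so the drum turns at 949 / 7.5789 = 125.22 RPM.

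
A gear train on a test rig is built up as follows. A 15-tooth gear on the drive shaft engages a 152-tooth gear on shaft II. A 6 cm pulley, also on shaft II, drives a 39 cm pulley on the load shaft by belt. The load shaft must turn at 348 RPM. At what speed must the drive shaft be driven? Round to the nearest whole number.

Overall ratio R = 10.133 × 6.5 = 65.867.
Required input speed = output speed × R = 348 × 65.867 = 22922 RPM.

22922 RPM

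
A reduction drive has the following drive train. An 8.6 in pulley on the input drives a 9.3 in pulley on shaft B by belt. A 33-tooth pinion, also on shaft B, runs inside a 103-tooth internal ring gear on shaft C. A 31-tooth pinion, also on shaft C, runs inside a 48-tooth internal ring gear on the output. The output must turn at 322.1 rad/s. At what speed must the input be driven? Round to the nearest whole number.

1683 rad/s

Overall ratio R = 1.0814 × 3.1212 × 1.5484 = 5.2262.
Required input speed = output speed × R = 322.1 × 5.2262 = 1683.4 rad/s.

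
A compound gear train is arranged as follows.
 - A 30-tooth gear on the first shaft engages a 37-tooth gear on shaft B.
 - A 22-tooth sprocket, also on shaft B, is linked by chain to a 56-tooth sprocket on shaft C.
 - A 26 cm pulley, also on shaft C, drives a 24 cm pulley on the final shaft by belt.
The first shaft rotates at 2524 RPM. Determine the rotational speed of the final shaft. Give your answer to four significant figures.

871.0 RPM

gear mesh 37/30 = 1.2333 → 2524/1.2333 = 2046.5 RPM
chain 56/22 = 2.5455 → 2046.5/2.5455 = 803.98 RPM
belt 24/26 = 0.92308 → 803.98/0.92308 = 870.97 RPM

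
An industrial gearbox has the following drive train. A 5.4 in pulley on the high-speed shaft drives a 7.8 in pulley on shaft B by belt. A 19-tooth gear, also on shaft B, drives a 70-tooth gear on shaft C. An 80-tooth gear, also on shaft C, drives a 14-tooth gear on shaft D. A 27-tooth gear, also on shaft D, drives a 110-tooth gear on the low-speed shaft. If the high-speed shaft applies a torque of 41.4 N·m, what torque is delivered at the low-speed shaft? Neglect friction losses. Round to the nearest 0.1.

After the belt (7.8/5.4): 41.4 × 1.4444 = 59.8 N·m
After the gear mesh (70/19): 59.8 × 3.6842 = 220.32 N·m
After the gear mesh (14/80): 220.32 × 0.175 = 38.555 N·m
After the gear mesh (110/27): 38.555 × 4.0741 = 157.08 N·m

157.1 N·m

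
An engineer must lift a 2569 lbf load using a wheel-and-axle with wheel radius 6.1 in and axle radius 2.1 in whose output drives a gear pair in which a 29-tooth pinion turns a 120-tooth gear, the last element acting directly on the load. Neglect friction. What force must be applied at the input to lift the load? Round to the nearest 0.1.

213.7 lbf

Wheel-and-axle MA = R/r = 6.1/2.1 = 2.9048.
Gear pair MA = 120/29 = 4.1379.
Combined ideal MA = 2.9048 × 4.1379 = 12.02.
Effort = load / MA = 2569 / 12.02 = 213.73 lbf.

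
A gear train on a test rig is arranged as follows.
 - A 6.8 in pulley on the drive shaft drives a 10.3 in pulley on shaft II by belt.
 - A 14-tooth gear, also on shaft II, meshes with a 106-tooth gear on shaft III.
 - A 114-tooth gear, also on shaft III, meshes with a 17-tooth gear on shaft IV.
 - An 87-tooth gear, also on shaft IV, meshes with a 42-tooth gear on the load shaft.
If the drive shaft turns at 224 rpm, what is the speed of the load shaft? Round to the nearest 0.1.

271.3 rpm

the drive shaft → shaft II (belt, 10.3/6.8): 224 ÷ 1.5147 = 147.88 rpm
shaft II → shaft III (gear mesh, 106/14): 147.88 ÷ 7.5714 = 19.532 rpm
shaft III → shaft IV (gear mesh, 17/114): 19.532 ÷ 0.14912 = 130.98 rpm
shaft IV → the load shaft (gear mesh, 42/87): 130.98 ÷ 0.48276 = 271.31 rpm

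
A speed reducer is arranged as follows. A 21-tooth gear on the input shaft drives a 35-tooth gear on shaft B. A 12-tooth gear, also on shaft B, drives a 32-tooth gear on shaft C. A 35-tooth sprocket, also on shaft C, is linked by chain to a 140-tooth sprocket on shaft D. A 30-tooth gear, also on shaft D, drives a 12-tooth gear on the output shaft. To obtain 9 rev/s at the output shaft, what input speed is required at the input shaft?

Overall ratio R = 1.6667 × 2.6667 × 4 × 0.4 = 7.1111.
Required input speed = output speed × R = 9 × 7.1111 = 64 rev/s.

64 rev/s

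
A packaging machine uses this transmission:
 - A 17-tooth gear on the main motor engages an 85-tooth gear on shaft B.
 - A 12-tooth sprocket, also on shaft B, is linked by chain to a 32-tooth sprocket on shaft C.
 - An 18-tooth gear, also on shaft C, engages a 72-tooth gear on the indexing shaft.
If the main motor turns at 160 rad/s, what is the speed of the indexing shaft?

3 rad/s

the main motor → shaft B (gear mesh, 85/17): 160 ÷ 5 = 32 rad/s
shaft B → shaft C (chain, 32/12): 32 ÷ 2.6667 = 12 rad/s
shaft C → the indexing shaft (gear mesh, 72/18): 12 ÷ 4 = 3 rad/s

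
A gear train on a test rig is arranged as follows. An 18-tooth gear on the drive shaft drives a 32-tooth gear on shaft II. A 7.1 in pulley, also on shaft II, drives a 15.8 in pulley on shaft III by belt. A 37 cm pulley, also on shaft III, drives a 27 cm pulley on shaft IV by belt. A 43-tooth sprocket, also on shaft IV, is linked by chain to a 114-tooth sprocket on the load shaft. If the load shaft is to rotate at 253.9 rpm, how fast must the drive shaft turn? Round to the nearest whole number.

1943 rpm

Overall ratio R = 1.7778 × 2.2254 × 0.72973 × 2.6512 = 7.6538.
Required input speed = output speed × R = 253.9 × 7.6538 = 1943.3 rpm.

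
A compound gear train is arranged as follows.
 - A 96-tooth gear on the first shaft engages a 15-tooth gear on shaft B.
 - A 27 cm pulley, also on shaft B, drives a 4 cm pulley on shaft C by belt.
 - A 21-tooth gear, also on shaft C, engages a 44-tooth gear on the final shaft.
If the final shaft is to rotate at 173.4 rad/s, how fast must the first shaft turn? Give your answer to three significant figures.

8.41 rad/s

Overall ratio R = 0.15625 × 0.14815 × 2.0952 = 0.048501.
Required input speed = output speed × R = 173.4 × 0.048501 = 8.4101 rad/s.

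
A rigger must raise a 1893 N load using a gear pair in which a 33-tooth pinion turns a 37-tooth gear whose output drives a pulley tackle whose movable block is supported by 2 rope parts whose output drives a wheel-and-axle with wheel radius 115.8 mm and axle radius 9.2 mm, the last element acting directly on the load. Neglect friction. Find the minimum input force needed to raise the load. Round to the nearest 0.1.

Gear pair MA = 37/33 = 1.1212.
Block-and-tackle MA = number of supporting rope parts = 2.
Wheel-and-axle MA = R/r = 115.8/9.2 = 12.587.
Combined ideal MA = 1.1212 × 2 × 12.587 = 28.225.
Effort = load / MA = 1893 / 28.225 = 67.067 N.

67.1 N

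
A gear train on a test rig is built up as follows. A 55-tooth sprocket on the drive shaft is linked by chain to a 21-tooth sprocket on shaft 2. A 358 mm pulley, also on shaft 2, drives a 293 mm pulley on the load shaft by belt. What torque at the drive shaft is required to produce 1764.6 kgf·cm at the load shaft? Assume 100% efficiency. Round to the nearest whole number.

5647 kgf·cm

Overall ratio R = 0.38182 × 0.81844 = 0.31249.
Input torque = output torque / R = 1764.6 / 0.31249 = 5646.8 kgf·cm.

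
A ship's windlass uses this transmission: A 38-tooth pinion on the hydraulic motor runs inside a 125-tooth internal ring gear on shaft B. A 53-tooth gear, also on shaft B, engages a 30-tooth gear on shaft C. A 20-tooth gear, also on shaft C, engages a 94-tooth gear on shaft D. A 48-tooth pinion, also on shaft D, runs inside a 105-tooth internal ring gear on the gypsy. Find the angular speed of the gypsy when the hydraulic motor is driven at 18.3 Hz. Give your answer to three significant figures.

internal gear 125/38 = 3.2895 → 18.3/3.2895 = 5.5632 Hz
gear mesh 30/53 = 0.56604 → 5.5632/0.56604 = 9.8283 Hz
gear mesh 94/20 = 4.7 → 9.8283/4.7 = 2.0911 Hz
internal gear 105/48 = 2.1875 → 2.0911/2.1875 = 0.95595 Hz

0.956 Hz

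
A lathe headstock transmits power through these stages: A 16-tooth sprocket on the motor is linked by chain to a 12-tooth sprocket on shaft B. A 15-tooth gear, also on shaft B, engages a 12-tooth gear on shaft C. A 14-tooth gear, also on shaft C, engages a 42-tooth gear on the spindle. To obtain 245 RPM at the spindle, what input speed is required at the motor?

Overall ratio R = 0.75 × 0.8 × 3 = 1.8.
Required input speed = output speed × R = 245 × 1.8 = 441 RPM.

441 RPM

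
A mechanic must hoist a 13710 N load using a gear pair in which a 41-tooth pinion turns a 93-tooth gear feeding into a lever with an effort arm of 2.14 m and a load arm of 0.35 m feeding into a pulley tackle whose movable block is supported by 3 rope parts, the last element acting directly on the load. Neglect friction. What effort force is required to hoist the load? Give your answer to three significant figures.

330 N

Gear pair MA = 93/41 = 2.2683.
Lever MA = effort arm / load arm = 2.14/0.35 = 6.1143.
Block-and-tackle MA = number of supporting rope parts = 3.
Combined ideal MA = 2.2683 × 6.1143 × 3 = 41.607.
Effort = load / MA = 13710 / 41.607 = 329.51 N.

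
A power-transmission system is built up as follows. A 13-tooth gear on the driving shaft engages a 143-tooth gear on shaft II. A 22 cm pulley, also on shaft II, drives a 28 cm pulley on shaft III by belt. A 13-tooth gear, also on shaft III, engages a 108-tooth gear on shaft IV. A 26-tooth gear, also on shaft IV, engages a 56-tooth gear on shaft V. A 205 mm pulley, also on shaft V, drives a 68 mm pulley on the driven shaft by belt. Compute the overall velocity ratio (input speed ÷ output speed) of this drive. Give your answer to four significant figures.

83.10

Each stage contributes driven/driver: gear mesh 143/13 = 11, belt 28/22 = 1.2727, gear mesh 108/13 = 8.3077, gear mesh 56/26 = 2.1538, belt 68/205 = 0.33171.
Overall: 11 × 1.2727 × 8.3077 × 2.1538 × 0.33171 = 83.096.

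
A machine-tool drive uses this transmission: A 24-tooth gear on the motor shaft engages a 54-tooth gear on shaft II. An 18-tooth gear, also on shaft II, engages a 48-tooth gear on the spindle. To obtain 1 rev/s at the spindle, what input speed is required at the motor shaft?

6 rev/s

Overall ratio R = 2.25 × 2.6667 = 6.
Required input speed = output speed × R = 1 × 6 = 6 rev/s.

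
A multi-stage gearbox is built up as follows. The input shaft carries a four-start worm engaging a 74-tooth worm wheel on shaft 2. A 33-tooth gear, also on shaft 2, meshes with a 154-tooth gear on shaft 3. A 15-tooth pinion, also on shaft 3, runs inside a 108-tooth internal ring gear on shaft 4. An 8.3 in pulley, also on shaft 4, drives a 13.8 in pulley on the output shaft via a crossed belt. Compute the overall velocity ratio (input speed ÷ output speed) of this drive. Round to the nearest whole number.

Each stage contributes driven/driver: worm 74/4 = 18.5, gear mesh 154/33 = 4.6667, internal gear 108/15 = 7.2, belt 13.8/8.3 = 1.6627.
Overall: 18.5 × 4.6667 × 7.2 × 1.6627 = 1033.5.

1034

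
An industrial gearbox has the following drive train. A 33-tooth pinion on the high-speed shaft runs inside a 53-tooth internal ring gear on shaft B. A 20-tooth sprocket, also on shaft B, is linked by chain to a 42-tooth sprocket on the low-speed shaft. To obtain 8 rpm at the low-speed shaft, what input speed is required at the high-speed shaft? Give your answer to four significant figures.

26.98 rpm

Overall ratio R = 1.6061 × 2.1 = 3.3727.
Required input speed = output speed × R = 8 × 3.3727 = 26.982 rpm.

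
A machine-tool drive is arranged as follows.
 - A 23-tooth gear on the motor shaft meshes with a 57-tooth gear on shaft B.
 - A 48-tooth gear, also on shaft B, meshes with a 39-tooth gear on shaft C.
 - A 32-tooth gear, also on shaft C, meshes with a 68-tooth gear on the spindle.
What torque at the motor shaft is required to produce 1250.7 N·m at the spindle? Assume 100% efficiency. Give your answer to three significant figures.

292 N·m

Overall ratio R = 2.4783 × 0.8125 × 2.125 = 4.2789.
Input torque = output torque / R = 1250.7 / 4.2789 = 292.3 N·m.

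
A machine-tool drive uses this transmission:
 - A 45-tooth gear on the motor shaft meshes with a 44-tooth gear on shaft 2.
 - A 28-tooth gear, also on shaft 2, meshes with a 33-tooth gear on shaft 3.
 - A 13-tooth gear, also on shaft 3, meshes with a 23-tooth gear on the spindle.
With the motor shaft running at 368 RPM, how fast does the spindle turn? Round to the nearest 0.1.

180.5 RPM

gear mesh 44/45 = 0.97778 → 368/0.97778 = 376.36 RPM
gear mesh 33/28 = 1.1786 → 376.36/1.1786 = 319.34 RPM
gear mesh 23/13 = 1.7692 → 319.34/1.7692 = 180.5 RPM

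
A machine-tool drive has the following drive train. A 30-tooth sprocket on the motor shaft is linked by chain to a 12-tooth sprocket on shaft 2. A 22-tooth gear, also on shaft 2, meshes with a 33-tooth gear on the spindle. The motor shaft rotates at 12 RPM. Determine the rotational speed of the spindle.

the motor shaft → shaft 2 (chain, 12/30): 12 ÷ 0.4 = 30 RPM
shaft 2 → the spindle (gear mesh, 33/22): 30 ÷ 1.5 = 20 RPM

20 RPM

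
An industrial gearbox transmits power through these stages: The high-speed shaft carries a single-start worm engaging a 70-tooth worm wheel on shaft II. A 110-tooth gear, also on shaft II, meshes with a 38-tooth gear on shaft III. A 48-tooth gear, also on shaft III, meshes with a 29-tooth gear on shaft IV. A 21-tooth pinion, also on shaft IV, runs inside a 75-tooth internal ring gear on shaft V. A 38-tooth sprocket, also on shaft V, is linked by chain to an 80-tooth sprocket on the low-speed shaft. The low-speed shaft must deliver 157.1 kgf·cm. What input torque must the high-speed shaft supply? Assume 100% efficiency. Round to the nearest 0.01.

Overall ratio R = 70 × 0.34545 × 0.60417 × 3.5714 × 2.1053 = 109.85.
Input torque = output torque / R = 157.1 / 109.85 = 1.4302 kgf·cm.

1.43 kgf·cm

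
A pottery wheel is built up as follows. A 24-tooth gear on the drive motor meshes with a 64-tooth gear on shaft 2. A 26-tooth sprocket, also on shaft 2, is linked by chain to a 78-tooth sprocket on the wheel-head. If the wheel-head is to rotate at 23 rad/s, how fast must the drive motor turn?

Overall ratio R = 2.6667 × 3 = 8.
Required input speed = output speed × R = 23 × 8 = 184 rad/s.

184 rad/s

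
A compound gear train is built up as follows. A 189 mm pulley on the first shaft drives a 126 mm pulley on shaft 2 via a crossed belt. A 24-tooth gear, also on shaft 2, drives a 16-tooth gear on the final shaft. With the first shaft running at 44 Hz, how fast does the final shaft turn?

belt 126/189 = 0.66667 → 44/0.66667 = 66 Hz
gear mesh 16/24 = 0.66667 → 66/0.66667 = 99 Hz

99 Hz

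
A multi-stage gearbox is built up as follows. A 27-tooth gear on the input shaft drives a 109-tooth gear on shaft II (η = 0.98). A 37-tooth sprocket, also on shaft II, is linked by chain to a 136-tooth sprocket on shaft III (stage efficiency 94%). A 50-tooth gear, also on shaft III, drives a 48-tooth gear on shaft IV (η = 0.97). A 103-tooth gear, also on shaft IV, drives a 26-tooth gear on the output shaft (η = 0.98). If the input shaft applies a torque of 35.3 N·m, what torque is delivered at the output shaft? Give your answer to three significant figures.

Gear mesh: ratio = 109/27 = 4.037; torque at shaft II = 35.3 × 4.037 × 0.98 = 139.66 N·m.
Chain: ratio = 136/37 = 3.6757; torque at shaft III = 139.66 × 3.6757 × 0.94 = 482.53 N·m.
Gear mesh: ratio = 48/50 = 0.96; torque at shaft IV = 482.53 × 0.96 × 0.97 = 449.34 N·m.
Gear mesh: ratio = 26/103 = 0.25243; torque at the output shaft = 449.34 × 0.25243 × 0.98 = 111.16 N·m.

111 N·m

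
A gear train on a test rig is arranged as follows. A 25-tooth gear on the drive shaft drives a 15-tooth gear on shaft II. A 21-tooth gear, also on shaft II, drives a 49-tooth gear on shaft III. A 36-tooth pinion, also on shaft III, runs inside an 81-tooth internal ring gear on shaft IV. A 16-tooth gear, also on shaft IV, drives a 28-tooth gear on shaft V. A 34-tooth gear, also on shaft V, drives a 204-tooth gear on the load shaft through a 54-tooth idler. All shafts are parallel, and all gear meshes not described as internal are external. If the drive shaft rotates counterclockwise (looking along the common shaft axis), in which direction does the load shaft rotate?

the drive shaft → shaft II: external mesh, 1 reversal → CW.
shaft II → shaft III: external mesh, 1 reversal → CCW.
shaft III → shaft IV: internal mesh, same direction → CCW.
shaft IV → shaft V: external mesh, 1 reversal → CW.
shaft V → the load shaft: driver → idler → driven is 2 external meshes, 2 reversals → CW.
5 reversals in total — an odd number — so the load shaft turns opposite to the drive shaft.

clockwise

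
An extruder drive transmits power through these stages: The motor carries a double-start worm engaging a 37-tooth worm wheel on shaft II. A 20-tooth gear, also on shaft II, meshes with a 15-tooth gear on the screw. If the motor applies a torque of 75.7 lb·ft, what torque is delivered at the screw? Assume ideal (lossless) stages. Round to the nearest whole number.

worm 37/2 = 18.5 → τ = 75.7·18.5 = 1400.5 lb·ft
gear mesh 15/20 = 0.75 → τ = 1400.5·0.75 = 1050.3 lb·ft

1050 lb·ft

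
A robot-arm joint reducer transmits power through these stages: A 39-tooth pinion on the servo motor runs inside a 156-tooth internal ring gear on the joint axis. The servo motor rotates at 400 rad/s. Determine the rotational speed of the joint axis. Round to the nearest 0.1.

internal gear 156/39 = 4 → 400/4 = 100 rad/s

100.0 rad/s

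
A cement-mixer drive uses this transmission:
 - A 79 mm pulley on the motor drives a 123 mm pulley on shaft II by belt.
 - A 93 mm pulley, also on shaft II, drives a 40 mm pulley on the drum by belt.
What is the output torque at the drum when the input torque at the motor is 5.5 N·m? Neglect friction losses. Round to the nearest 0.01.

3.68 N·m

After the belt (123/79): 5.5 × 1.557 = 8.5633 N·m
After the belt (40/93): 8.5633 × 0.43011 = 3.6831 N·m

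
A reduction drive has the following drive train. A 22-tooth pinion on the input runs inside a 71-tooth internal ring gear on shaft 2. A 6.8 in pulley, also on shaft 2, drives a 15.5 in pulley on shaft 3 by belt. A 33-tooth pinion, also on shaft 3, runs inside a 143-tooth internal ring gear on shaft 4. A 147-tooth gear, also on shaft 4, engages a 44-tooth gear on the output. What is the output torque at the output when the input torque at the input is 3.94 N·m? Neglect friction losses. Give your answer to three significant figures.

37.6 N·m

internal gear 71/22 = 3.2273 → τ = 3.94·3.2273 = 12.715 N·m
belt 15.5/6.8 = 2.2794 → τ = 12.715·2.2794 = 28.984 N·m
internal gear 143/33 = 4.3333 → τ = 28.984·4.3333 = 125.6 N·m
gear mesh 44/147 = 0.29932 → τ = 125.6·0.29932 = 37.593 N·m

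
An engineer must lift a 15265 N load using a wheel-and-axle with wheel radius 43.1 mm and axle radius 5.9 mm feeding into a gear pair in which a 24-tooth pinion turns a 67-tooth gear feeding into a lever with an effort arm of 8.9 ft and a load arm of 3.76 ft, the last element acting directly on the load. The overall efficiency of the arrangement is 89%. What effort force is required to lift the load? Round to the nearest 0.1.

355.3 N

Wheel-and-axle MA = R/r = 43.1/5.9 = 7.3051.
Gear pair MA = 67/24 = 2.7917.
Lever MA = effort arm / load arm = 8.9/3.76 = 2.367.
Combined ideal MA = 7.3051 × 2.7917 × 2.367 = 48.272.
Actual MA = 48.272 × 0.89 = 42.962.
Effort = load / actual MA = 15265 / 42.962 = 355.32 N.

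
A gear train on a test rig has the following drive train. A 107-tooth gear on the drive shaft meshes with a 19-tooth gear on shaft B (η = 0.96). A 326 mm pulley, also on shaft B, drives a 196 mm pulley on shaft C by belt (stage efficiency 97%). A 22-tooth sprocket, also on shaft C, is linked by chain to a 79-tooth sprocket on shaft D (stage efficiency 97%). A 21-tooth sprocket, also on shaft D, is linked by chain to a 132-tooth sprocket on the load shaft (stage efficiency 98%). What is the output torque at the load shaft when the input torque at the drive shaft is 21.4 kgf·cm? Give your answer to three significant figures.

45.6 kgf·cm

gear mesh 19/107 = 0.17757 → τ = 21.4·0.17757·0.96 = 3.648 kgf·cm
belt 196/326 = 0.60123 → τ = 3.648·0.60123·0.97 = 2.1275 kgf·cm
chain 79/22 = 3.5909 → τ = 2.1275·3.5909·0.97 = 7.4104 kgf·cm
chain 132/21 = 6.2857 → τ = 7.4104·6.2857·0.98 = 45.648 kgf·cm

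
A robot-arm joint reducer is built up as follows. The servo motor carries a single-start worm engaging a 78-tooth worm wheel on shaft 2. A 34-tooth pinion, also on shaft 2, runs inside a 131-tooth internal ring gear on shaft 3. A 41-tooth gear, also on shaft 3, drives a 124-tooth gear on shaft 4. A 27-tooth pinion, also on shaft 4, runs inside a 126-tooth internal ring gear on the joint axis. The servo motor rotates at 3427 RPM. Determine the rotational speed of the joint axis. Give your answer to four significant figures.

Worm: ratio = 78/1 = 78, so shaft 2 turns at 3427 / 78 = 43.936 RPM.
Internal gear: ratio = 131/34 = 3.8529, so shaft 3 turns at 43.936 / 3.8529 = 11.403 RPM.
Gear mesh: ratio = 124/41 = 3.0244, so shaft 4 turns at 11.403 / 3.0244 = 3.7704 RPM.
Internal gear: ratio = 126/27 = 4.6667, so the joint axis turns at 3.7704 / 4.6667 = 0.80795 RPM.

0.8079 RPM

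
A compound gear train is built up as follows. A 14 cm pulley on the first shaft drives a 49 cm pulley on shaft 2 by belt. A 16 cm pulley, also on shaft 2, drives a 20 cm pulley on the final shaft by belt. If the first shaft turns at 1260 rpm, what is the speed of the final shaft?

belt 49/14 = 3.5 → 1260/3.5 = 360 rpm
belt 20/16 = 1.25 → 360/1.25 = 288 rpm

288 rpm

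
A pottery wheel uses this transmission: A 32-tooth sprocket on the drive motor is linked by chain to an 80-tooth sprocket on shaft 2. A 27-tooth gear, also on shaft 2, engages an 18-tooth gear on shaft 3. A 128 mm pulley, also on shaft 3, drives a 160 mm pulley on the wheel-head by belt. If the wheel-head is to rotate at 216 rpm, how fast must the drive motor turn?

450 rpm

Overall ratio R = 2.5 × 0.66667 × 1.25 = 2.0833.
Required input speed = output speed × R = 216 × 2.0833 = 450 rpm.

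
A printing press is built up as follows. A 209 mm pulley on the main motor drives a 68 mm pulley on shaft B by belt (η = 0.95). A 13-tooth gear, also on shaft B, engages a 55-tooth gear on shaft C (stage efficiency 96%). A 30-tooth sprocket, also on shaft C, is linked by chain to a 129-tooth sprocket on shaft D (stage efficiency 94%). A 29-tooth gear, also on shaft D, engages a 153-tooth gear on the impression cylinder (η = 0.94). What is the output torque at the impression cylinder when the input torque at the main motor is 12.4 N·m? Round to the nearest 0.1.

belt 68/209 = 0.32536 → τ = 12.4·0.32536·0.95 = 3.8327 N·m
gear mesh 55/13 = 4.2308 → τ = 3.8327·4.2308·0.96 = 15.567 N·m
chain 129/30 = 4.3 → τ = 15.567·4.3·0.94 = 62.921 N·m
gear mesh 153/29 = 5.2759 → τ = 62.921·5.2759·0.94 = 312.04 N·m

312.0 N·m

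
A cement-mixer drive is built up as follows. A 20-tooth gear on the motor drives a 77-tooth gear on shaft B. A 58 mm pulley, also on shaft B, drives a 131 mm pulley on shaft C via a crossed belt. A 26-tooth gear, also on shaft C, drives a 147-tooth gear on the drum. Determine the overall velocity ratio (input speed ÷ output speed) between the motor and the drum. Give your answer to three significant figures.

Each stage contributes driven/driver: gear mesh 77/20 = 3.85, belt 131/58 = 2.2586, gear mesh 147/26 = 5.6538.
Overall: 3.85 × 2.2586 × 5.6538 = 49.164.

49.2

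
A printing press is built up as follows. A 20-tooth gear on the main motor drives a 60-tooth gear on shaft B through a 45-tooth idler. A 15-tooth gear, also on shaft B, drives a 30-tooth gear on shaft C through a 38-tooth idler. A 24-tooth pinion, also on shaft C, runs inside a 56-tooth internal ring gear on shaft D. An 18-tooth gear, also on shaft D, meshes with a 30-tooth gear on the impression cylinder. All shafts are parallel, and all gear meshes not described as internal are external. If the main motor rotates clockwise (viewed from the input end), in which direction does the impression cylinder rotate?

counterclockwise

the main motor → shaft B: driver → idler → driven is 2 external meshes, 2 reversals → CW.
shaft B → shaft C: driver → idler → driven is 2 external meshes, 2 reversals → CW.
shaft C → shaft D: internal mesh, same direction → CW.
shaft D → the impression cylinder: external mesh, 1 reversal → CCW.
5 reversals in total — an odd number — so the impression cylinder turns opposite to the main motor.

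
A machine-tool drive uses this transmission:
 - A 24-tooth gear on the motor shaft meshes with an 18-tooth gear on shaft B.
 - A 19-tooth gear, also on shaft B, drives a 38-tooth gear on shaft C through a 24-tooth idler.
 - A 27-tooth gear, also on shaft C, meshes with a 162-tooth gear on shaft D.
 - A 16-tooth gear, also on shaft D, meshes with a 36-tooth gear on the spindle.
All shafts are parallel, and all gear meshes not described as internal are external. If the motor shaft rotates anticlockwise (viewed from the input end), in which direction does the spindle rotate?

clockwise

the motor shaft → shaft B: external mesh, 1 reversal → CW.
shaft B → shaft C: driver → idler → driven is 2 external meshes, 2 reversals → CW.
shaft C → shaft D: external mesh, 1 reversal → CCW.
shaft D → the spindle: external mesh, 1 reversal → CW.
5 reversals in total — an odd number — so the spindle turns opposite to the motor shaft.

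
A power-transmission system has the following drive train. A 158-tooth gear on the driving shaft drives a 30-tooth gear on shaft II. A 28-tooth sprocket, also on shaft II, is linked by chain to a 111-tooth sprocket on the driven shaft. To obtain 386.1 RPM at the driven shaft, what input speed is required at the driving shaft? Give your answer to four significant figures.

Overall ratio R = 0.18987 × 3.9643 = 0.75271.
Required input speed = output speed × R = 386.1 × 0.75271 = 290.62 RPM.

290.6 RPM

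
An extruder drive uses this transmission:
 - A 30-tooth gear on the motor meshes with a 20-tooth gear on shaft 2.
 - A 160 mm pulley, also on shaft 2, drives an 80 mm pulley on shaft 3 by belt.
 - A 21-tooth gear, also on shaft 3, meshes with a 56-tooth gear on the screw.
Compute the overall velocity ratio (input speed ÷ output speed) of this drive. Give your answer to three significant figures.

Each stage contributes driven/driver: gear mesh 20/30 = 0.66667, belt 80/160 = 0.5, gear mesh 56/21 = 2.6667.
Overall: 0.66667 × 0.5 × 2.6667 = 0.88889.

0.889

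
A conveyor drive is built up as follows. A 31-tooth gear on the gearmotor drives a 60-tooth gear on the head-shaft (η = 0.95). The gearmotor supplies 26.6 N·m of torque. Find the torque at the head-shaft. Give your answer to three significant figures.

Gear mesh: ratio = 60/31 = 1.9355; torque at the head-shaft = 26.6 × 1.9355 × 0.95 = 48.91 N·m.

48.9 N·m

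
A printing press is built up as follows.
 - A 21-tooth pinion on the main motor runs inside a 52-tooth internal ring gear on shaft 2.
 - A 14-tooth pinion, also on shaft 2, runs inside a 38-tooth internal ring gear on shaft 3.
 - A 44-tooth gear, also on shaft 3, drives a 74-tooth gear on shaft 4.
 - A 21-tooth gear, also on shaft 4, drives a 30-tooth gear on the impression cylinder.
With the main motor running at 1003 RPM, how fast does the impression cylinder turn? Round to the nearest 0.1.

the main motor → shaft 2 (internal gear, 52/21): 1003 ÷ 2.4762 = 405.06 RPM
shaft 2 → shaft 3 (internal gear, 38/14): 405.06 ÷ 2.7143 = 149.23 RPM
shaft 3 → shaft 4 (gear mesh, 74/44): 149.23 ÷ 1.6818 = 88.732 RPM
shaft 4 → the impression cylinder (gear mesh, 30/21): 88.732 ÷ 1.4286 = 62.113 RPM

62.1 RPM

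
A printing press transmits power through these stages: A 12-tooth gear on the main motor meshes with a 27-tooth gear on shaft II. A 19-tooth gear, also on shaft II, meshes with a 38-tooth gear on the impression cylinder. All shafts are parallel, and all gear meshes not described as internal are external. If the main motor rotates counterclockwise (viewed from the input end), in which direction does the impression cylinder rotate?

counterclockwise

the main motor → shaft II: external mesh, 1 reversal → CW.
shaft II → the impression cylinder: external mesh, 1 reversal → CCW.
2 reversals in total — an even number — so the impression cylinder turns the same way as the main motor.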